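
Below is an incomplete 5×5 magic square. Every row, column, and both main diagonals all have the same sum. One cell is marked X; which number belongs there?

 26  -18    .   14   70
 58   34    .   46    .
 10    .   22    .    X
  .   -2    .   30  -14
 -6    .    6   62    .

54

Anti-diagonal is complete and sums to 130; that is the magic constant.
Row 1 needs 130; the known cells sum to 92, so (1,3) = 38.
Column 1: 26 + 58 + 10 + (-6) + ? = 130, so (4,1) = 42.
From column 4, 130 − (14 + 46 + 30 + 62) gives (3,4) = -22.
Using main diagonal: 26 + 34 + 22 + 30 + ? → (5,5) = 130 − 112 = 18.
Row 4: 42 + (-2) + 30 + (-14) + ? = 130, so (4,3) = 74.
Row 5 must total 130; the given cells sum to 80, so (5,2) = 50.
Column 2: -18 + 34 + (-2) + 50 + ? = 130, so (3,2) = 66.
Column 3: 38 + 22 + 74 + 6 + ? = 130, so (2,3) = -10.
Row 2: 58 + 34 + (-10) + 46 + ? = 130, so (2,5) = 2.
Row 3 must total 130; the given cells sum to 76, so (3,5) = 54.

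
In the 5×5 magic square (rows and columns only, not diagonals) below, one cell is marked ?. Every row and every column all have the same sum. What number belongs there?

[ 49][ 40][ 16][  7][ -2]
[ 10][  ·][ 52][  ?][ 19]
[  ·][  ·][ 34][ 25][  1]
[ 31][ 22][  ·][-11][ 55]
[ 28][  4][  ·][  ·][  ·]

Row 1 is complete and sums to 110; that is the magic constant.
Row 4 needs 110; the known cells sum to 97, so (4,3) = 13.
The remaining cell in column 1 is (3,1) = 110 − 118 = -8.
Column 3 needs 110; the known cells sum to 115, so (5,3) = -5.
Using column 5: -2 + 19 + 1 + 55 + ? → (5,5) = 110 − 73 = 37.
Row 3 must total 110; the given cells sum to 52, so (3,2) = 58.
Using row 5: 28 + 4 + (-5) + 37 + ? → (5,4) = 110 − 64 = 46.
The remaining cell in column 2 is (2,2) = 110 − 124 = -14.
Using column 4: 7 + 25 + (-11) + 46 + ? → (2,4) = 110 − 67 = 43.

43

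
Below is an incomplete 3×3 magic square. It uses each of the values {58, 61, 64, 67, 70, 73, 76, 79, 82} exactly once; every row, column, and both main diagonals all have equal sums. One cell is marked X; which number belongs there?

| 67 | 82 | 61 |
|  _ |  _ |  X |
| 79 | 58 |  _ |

76

The 9 entries sum to 630, so each line sums to 630/3 = 210.
Row 3 must total 210; the given cells sum to 137, so (3,3) = 73.
From column 1, 210 − (67 + 79) gives (2,1) = 64.
Column 2: 82 + 58 + ? = 210, so (2,2) = 70.
Using column 3: 61 + 73 + ? → (2,3) = 210 − 134 = 76.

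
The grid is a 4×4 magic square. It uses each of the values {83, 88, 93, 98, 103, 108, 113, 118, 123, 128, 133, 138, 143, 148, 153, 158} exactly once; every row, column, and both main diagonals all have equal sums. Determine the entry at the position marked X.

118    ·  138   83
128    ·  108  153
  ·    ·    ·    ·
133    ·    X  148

113

The 16 entries sum to 1928, so each line sums to 1928/4 = 482.
Using row 1: 118 + 138 + 83 + ? → (1,2) = 482 − 339 = 143.
The remaining cell in row 2 is (2,2) = 482 − 389 = 93.
Column 1 must total 482; the given cells sum to 379, so (3,1) = 103.
From column 4, 482 − (83 + 153 + 148) gives (3,4) = 98.
The remaining cell in main diagonal is (3,3) = 482 − 359 = 123.
Anti-diagonal: 83 + 108 + 133 + ? = 482, so (3,2) = 158.
From column 2, 482 − (143 + 93 + 158) gives (4,2) = 88.
Using column 3: 138 + 108 + 123 + ? → (4,3) = 482 − 369 = 113.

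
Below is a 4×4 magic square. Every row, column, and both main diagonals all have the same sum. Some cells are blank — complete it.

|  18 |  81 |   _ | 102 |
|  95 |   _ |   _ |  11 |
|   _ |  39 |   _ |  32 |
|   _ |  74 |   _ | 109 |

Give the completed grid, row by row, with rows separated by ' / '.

Column 4 is already complete: 102 + 11 + 32 + 109 = 254, so that is the magic constant.
Row 1 needs 254; the known cells sum to 201, so (1,3) = 53.
Column 2 needs 254; the known cells sum to 194, so (2,2) = 60.
From main diagonal, 254 − (18 + 60 + 109) gives (3,3) = 67.
The remaining cell in row 2 is (2,3) = 254 − 166 = 88.
The remaining cell in row 3 is (3,1) = 254 − 138 = 116.
From column 1, 254 − (18 + 95 + 116) gives (4,1) = 25.
Column 3 must total 254; the given cells sum to 208, so (4,3) = 46.

18 81 53 102 / 95 60 88 11 / 116 39 67 32 / 25 74 46 109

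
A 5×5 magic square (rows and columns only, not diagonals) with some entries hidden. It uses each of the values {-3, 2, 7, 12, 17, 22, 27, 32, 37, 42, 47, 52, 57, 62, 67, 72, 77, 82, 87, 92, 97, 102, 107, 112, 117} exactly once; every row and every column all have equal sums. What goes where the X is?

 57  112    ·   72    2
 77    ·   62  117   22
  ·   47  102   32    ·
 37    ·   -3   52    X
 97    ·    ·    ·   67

The 25 entries sum to 1425, so each line sums to 1425/5 = 285.
Row 1: 57 + 112 + 72 + 2 + ? = 285, so (1,3) = 42.
Row 2: 77 + 62 + 117 + 22 + ? = 285, so (2,2) = 7.
Column 1: 57 + 77 + 37 + 97 + ? = 285, so (3,1) = 17.
From column 3, 285 − (42 + 62 + 102 + (-3)) gives (5,3) = 82.
Column 4 must total 285; the given cells sum to 273, so (5,4) = 12.
Row 3 needs 285; the known cells sum to 198, so (3,5) = 87.
Using row 5: 97 + 82 + 12 + 67 + ? → (5,2) = 285 − 258 = 27.
Column 2 must total 285; the given cells sum to 193, so (4,2) = 92.
Using column 5: 2 + 22 + 87 + 67 + ? → (4,5) = 285 − 178 = 107.

107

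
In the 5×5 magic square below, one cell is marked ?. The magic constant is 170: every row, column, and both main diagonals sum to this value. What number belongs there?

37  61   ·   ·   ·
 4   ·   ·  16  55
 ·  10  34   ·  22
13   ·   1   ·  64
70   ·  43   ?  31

The remaining cell in column 1 is (3,1) = 170 − 124 = 46.
From column 5, 170 − (55 + 22 + 64 + 31) gives (1,5) = -2.
The remaining cell in anti-diagonal is (4,2) = 170 − 118 = 52.
Row 3 must total 170; the given cells sum to 112, so (3,4) = 58.
Row 4 needs 170; the known cells sum to 130, so (4,4) = 40.
Using main diagonal: 37 + 34 + 40 + 31 + ? → (2,2) = 170 − 142 = 28.
Row 2 needs 170; the known cells sum to 103, so (2,3) = 67.
The remaining cell in column 2 is (5,2) = 170 − 151 = 19.
The remaining cell in column 3 is (1,3) = 170 − 145 = 25.
Row 1: 37 + 61 + 25 + (-2) + ? = 170, so (1,4) = 49.
From row 5, 170 − (70 + 19 + 43 + 31) gives (5,4) = 7.

7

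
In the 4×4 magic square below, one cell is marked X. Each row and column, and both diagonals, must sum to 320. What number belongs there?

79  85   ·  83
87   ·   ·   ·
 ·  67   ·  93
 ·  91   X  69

Row 1 needs 320; the known cells sum to 247, so (1,3) = 73.
Using column 2: 85 + 67 + 91 + ? → (2,2) = 320 − 243 = 77.
From column 4, 320 − (83 + 93 + 69) gives (2,4) = 75.
The remaining cell in main diagonal is (3,3) = 320 − 225 = 95.
Using row 2: 87 + 77 + 75 + ? → (2,3) = 320 − 239 = 81.
From row 3, 320 − (67 + 95 + 93) gives (3,1) = 65.
The remaining cell in column 1 is (4,1) = 320 − 231 = 89.
Column 3 needs 320; the known cells sum to 249, so (4,3) = 71.

71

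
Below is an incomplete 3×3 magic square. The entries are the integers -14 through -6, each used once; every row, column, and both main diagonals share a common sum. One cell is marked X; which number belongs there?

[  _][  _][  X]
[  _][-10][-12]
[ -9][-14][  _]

-11

The entries are -14 through -6, which sum to -90, so each line sums to -90/3 = -30.
Using row 2: -10 + (-12) + ? → (2,1) = -30 − (-22) = -8.
Using row 3: -9 + (-14) + ? → (3,3) = -30 − (-23) = -7.
Column 1 needs -30; the known cells sum to -17, so (1,1) = -13.
Using column 2: -10 + (-14) + ? → (1,2) = -30 − (-24) = -6.
Using column 3: -12 + (-7) + ? → (1,3) = -30 − (-19) = -11.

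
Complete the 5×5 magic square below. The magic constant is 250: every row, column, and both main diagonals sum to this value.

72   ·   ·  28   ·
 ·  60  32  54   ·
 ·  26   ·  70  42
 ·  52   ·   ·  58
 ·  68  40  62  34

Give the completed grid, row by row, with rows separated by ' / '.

From row 5, 250 − (68 + 40 + 62 + 34) gives (5,1) = 46.
Column 2 needs 250; the known cells sum to 206, so (1,2) = 44.
From column 4, 250 − (28 + 54 + 70 + 62) gives (4,4) = 36.
The remaining cell in main diagonal is (3,3) = 250 − 202 = 48.
Anti-diagonal needs 250; the known cells sum to 200, so (1,5) = 50.
Row 1 needs 250; the known cells sum to 194, so (1,3) = 56.
Row 3 needs 250; the known cells sum to 186, so (3,1) = 64.
Column 3 must total 250; the given cells sum to 176, so (4,3) = 74.
Using column 5: 50 + 42 + 58 + 34 + ? → (2,5) = 250 − 184 = 66.
Row 2: 60 + 32 + 54 + 66 + ? = 250, so (2,1) = 38.
The remaining cell in row 4 is (4,1) = 250 − 220 = 30.

72 44 56 28 50 / 38 60 32 54 66 / 64 26 48 70 42 / 30 52 74 36 58 / 46 68 40 62 34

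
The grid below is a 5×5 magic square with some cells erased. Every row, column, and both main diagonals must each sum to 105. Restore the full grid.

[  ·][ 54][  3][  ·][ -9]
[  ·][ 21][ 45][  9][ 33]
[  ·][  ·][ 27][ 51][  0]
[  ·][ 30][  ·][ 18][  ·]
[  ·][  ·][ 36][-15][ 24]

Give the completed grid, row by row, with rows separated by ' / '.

15 54 3 42 -9 / -3 21 45 9 33 / 39 -12 27 51 0 / 6 30 -6 18 57 / 48 12 36 -15 24

Row 2: 21 + 45 + 9 + 33 + ? = 105, so (2,1) = -3.
The remaining cell in column 3 is (4,3) = 105 − 111 = -6.
From column 4, 105 − (9 + 51 + 18 + (-15)) gives (1,4) = 42.
Using column 5: -9 + 33 + 0 + 24 + ? → (4,5) = 105 − 48 = 57.
Main diagonal: 21 + 27 + 18 + 24 + ? = 105, so (1,1) = 15.
Anti-diagonal must total 105; the given cells sum to 57, so (5,1) = 48.
Row 4 needs 105; the known cells sum to 99, so (4,1) = 6.
Row 5 must total 105; the given cells sum to 93, so (5,2) = 12.
From column 1, 105 − (15 + (-3) + 6 + 48) gives (3,1) = 39.
Using column 2: 54 + 21 + 30 + 12 + ? → (3,2) = 105 − 117 = -12.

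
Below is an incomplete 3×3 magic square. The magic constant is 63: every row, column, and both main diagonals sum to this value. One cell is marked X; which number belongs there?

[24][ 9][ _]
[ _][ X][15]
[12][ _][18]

21

Using row 1: 24 + 9 + ? → (1,3) = 63 − 33 = 30.
Row 3 needs 63; the known cells sum to 30, so (3,2) = 33.
Column 1 needs 63; the known cells sum to 36, so (2,1) = 27.
Column 2 needs 63; the known cells sum to 42, so (2,2) = 21.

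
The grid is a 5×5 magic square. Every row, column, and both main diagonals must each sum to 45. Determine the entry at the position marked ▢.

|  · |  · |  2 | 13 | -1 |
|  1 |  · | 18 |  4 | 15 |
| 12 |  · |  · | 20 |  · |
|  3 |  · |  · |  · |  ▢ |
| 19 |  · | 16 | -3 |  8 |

17

Row 2: 1 + 18 + 4 + 15 + ? = 45, so (2,2) = 7.
Using row 5: 19 + 16 + (-3) + 8 + ? → (5,2) = 45 − 40 = 5.
The remaining cell in column 1 is (1,1) = 45 − 35 = 10.
From column 4, 45 − (13 + 4 + 20 + (-3)) gives (4,4) = 11.
Main diagonal: 10 + 7 + 11 + 8 + ? = 45, so (3,3) = 9.
Anti-diagonal must total 45; the given cells sum to 31, so (4,2) = 14.
Row 1 must total 45; the given cells sum to 24, so (1,2) = 21.
Column 2: 21 + 7 + 14 + 5 + ? = 45, so (3,2) = -2.
The remaining cell in column 3 is (4,3) = 45 − 45 = 0.
Row 3: 12 + (-2) + 9 + 20 + ? = 45, so (3,5) = 6.
Using row 4: 3 + 14 + 0 + 11 + ? → (4,5) = 45 − 28 = 17.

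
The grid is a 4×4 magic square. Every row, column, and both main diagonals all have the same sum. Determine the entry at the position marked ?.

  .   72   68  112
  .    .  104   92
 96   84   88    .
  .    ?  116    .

Column 3 is complete and sums to 376; that is the magic constant.
Row 1 must total 376; the given cells sum to 252, so (1,1) = 124.
The remaining cell in row 3 is (3,4) = 376 − 268 = 108.
Column 4: 112 + 92 + 108 + ? = 376, so (4,4) = 64.
From main diagonal, 376 − (124 + 88 + 64) gives (2,2) = 100.
Anti-diagonal: 112 + 104 + 84 + ? = 376, so (4,1) = 76.
Row 2: 100 + 104 + 92 + ? = 376, so (2,1) = 80.
Row 4: 76 + 116 + 64 + ? = 376, so (4,2) = 120.

120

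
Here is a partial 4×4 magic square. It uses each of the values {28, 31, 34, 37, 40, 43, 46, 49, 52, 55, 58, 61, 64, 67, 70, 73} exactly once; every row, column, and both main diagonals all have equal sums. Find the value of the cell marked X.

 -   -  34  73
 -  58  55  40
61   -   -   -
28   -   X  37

70

The 16 entries sum to 808, so each line sums to 808/4 = 202.
Using row 2: 58 + 55 + 40 + ? → (2,1) = 202 − 153 = 49.
From column 1, 202 − (49 + 61 + 28) gives (1,1) = 64.
From column 4, 202 − (73 + 40 + 37) gives (3,4) = 52.
From main diagonal, 202 − (64 + 58 + 37) gives (3,3) = 43.
Anti-diagonal needs 202; the known cells sum to 156, so (3,2) = 46.
From row 1, 202 − (64 + 34 + 73) gives (1,2) = 31.
Column 2 needs 202; the known cells sum to 135, so (4,2) = 67.
Column 3 must total 202; the given cells sum to 132, so (4,3) = 70.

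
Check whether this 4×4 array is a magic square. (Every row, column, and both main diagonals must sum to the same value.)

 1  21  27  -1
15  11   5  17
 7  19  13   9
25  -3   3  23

Row 1: 1 + 21 + 27 + (-1) = 48.
Row 2: 15 + 11 + 5 + 17 = 48.
Row 3: 7 + 19 + 13 + 9 = 48.
Row 4: 25 + (-3) + 3 + 23 = 48.
Column 1: 1 + 15 + 7 + 25 = 48.
Column 2: 21 + 11 + 19 + (-3) = 48.
Column 3: 27 + 5 + 13 + 3 = 48.
Column 4: -1 + 17 + 9 + 23 = 48.
Main diagonal: 1 + 11 + 13 + 23 = 48.
Anti-diagonal: -1 + 5 + 19 + 25 = 48.
All lines sum to 48.

Yes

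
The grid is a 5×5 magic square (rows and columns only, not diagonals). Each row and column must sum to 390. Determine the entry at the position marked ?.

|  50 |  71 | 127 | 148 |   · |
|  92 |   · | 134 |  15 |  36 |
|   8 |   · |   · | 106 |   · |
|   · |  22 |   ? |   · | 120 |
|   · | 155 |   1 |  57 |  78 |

Row 1 needs 390; the known cells sum to 396, so (1,5) = -6.
Row 2: 92 + 134 + 15 + 36 + ? = 390, so (2,2) = 113.
From row 5, 390 − (155 + 1 + 57 + 78) gives (5,1) = 99.
Column 1 needs 390; the known cells sum to 249, so (4,1) = 141.
From column 2, 390 − (71 + 113 + 22 + 155) gives (3,2) = 29.
Column 4: 148 + 15 + 106 + 57 + ? = 390, so (4,4) = 64.
Column 5 needs 390; the known cells sum to 228, so (3,5) = 162.
Row 3: 8 + 29 + 106 + 162 + ? = 390, so (3,3) = 85.
Row 4 must total 390; the given cells sum to 347, so (4,3) = 43.

43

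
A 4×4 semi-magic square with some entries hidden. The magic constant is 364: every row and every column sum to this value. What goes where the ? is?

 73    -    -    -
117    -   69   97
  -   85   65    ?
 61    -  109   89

Row 2: 117 + 69 + 97 + ? = 364, so (2,2) = 81.
From row 4, 364 − (61 + 109 + 89) gives (4,2) = 105.
Column 1: 73 + 117 + 61 + ? = 364, so (3,1) = 113.
Column 2: 81 + 85 + 105 + ? = 364, so (1,2) = 93.
Column 3: 69 + 65 + 109 + ? = 364, so (1,3) = 121.
Using row 1: 73 + 93 + 121 + ? → (1,4) = 364 − 287 = 77.
Row 3: 113 + 85 + 65 + ? = 364, so (3,4) = 101.

101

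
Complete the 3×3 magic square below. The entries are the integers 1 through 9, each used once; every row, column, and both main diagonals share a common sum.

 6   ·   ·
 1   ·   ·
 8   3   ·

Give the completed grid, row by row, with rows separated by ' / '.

6 7 2 / 1 5 9 / 8 3 4

The entries are 1 through 9, which sum to 45, so each line sums to 45/3 = 15.
The remaining cell in row 3 is (3,3) = 15 − 11 = 4.
The remaining cell in main diagonal is (2,2) = 15 − 10 = 5.
Anti-diagonal must total 15; the given cells sum to 13, so (1,3) = 2.
The remaining cell in row 1 is (1,2) = 15 − 8 = 7.
Using row 2: 1 + 5 + ? → (2,3) = 15 − 6 = 9.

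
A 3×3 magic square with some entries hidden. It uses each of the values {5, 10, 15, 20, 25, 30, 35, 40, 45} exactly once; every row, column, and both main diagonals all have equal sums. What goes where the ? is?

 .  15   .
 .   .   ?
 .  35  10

The 9 entries sum to 225, so each line sums to 225/3 = 75.
From row 3, 75 − (35 + 10) gives (3,1) = 30.
Column 2 must total 75; the given cells sum to 50, so (2,2) = 25.
Main diagonal must total 75; the given cells sum to 35, so (1,1) = 40.
Anti-diagonal: 25 + 30 + ? = 75, so (1,3) = 20.
Column 1 needs 75; the known cells sum to 70, so (2,1) = 5.
Using column 3: 20 + 10 + ? → (2,3) = 75 − 30 = 45.

45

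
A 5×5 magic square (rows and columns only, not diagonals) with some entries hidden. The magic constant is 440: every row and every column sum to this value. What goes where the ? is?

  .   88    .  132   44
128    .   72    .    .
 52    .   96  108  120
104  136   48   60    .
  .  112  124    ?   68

56

Row 3 needs 440; the known cells sum to 376, so (3,2) = 64.
The remaining cell in row 4 is (4,5) = 440 − 348 = 92.
Column 2: 88 + 64 + 136 + 112 + ? = 440, so (2,2) = 40.
Column 3 needs 440; the known cells sum to 340, so (1,3) = 100.
The remaining cell in column 5 is (2,5) = 440 − 324 = 116.
From row 1, 440 − (88 + 100 + 132 + 44) gives (1,1) = 76.
Row 2 must total 440; the given cells sum to 356, so (2,4) = 84.
Column 1 needs 440; the known cells sum to 360, so (5,1) = 80.
Using column 4: 132 + 84 + 108 + 60 + ? → (5,4) = 440 − 384 = 56.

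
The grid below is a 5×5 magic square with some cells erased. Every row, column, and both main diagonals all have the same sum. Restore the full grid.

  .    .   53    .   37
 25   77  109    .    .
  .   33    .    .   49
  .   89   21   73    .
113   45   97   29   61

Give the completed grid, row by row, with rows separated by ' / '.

Row 5 is already complete: 113 + 45 + 97 + 29 + 61 = 345, so that is the magic constant.
Column 2: 77 + 33 + 89 + 45 + ? = 345, so (1,2) = 101.
Column 3: 53 + 109 + 21 + 97 + ? = 345, so (3,3) = 65.
Using main diagonal: 77 + 65 + 73 + 61 + ? → (1,1) = 345 − 276 = 69.
From anti-diagonal, 345 − (37 + 65 + 89 + 113) gives (2,4) = 41.
Row 1: 69 + 101 + 53 + 37 + ? = 345, so (1,4) = 85.
From row 2, 345 − (25 + 77 + 109 + 41) gives (2,5) = 93.
Column 4: 85 + 41 + 73 + 29 + ? = 345, so (3,4) = 117.
The remaining cell in column 5 is (4,5) = 345 − 240 = 105.
The remaining cell in row 3 is (3,1) = 345 − 264 = 81.
Row 4: 89 + 21 + 73 + 105 + ? = 345, so (4,1) = 57.

69 101 53 85 37 / 25 77 109 41 93 / 81 33 65 117 49 / 57 89 21 73 105 / 113 45 97 29 61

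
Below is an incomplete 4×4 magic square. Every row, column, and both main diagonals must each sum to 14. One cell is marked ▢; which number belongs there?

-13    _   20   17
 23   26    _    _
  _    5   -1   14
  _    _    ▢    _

11

From row 1, 14 − (-13 + 20 + 17) gives (1,2) = -10.
Row 3 must total 14; the given cells sum to 18, so (3,1) = -4.
Column 1 needs 14; the known cells sum to 6, so (4,1) = 8.
Column 2 must total 14; the given cells sum to 21, so (4,2) = -7.
Main diagonal needs 14; the known cells sum to 12, so (4,4) = 2.
Anti-diagonal needs 14; the known cells sum to 30, so (2,3) = -16.
Row 2 needs 14; the known cells sum to 33, so (2,4) = -19.
From row 4, 14 − (8 + (-7) + 2) gives (4,3) = 11.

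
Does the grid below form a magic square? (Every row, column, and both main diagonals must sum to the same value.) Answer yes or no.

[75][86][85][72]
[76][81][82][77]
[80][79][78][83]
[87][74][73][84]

No — row 3 sums to 320 but row 4 sums to 318.

Row 1: 75 + 86 + 85 + 72 = 318.
Row 2: 76 + 81 + 82 + 77 = 316.
Row 3: 80 + 79 + 78 + 83 = 320.
Row 4: 87 + 74 + 73 + 84 = 318.
Column 1: 75 + 76 + 80 + 87 = 318.
Column 2: 86 + 81 + 79 + 74 = 320.
Column 3: 85 + 82 + 78 + 73 = 318.
Column 4: 72 + 77 + 83 + 84 = 316.
Main diagonal: 75 + 81 + 78 + 84 = 318.
Anti-diagonal: 72 + 82 + 79 + 87 = 320.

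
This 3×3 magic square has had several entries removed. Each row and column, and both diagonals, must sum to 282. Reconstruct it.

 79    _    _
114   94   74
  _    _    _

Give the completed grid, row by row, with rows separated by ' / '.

79 104 99 / 114 94 74 / 89 84 109

Using column 1: 79 + 114 + ? → (3,1) = 282 − 193 = 89.
Main diagonal must total 282; the given cells sum to 173, so (3,3) = 109.
The remaining cell in anti-diagonal is (1,3) = 282 − 183 = 99.
Row 1 must total 282; the given cells sum to 178, so (1,2) = 104.
Row 3 must total 282; the given cells sum to 198, so (3,2) = 84.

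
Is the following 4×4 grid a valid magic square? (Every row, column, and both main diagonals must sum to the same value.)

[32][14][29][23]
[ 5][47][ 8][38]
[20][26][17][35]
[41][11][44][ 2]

Row 1: 32 + 14 + 29 + 23 = 98.
Row 2: 5 + 47 + 8 + 38 = 98.
Row 3: 20 + 26 + 17 + 35 = 98.
Row 4: 41 + 11 + 44 + 2 = 98.
Column 1: 32 + 5 + 20 + 41 = 98.
Column 2: 14 + 47 + 26 + 11 = 98.
Column 3: 29 + 8 + 17 + 44 = 98.
Column 4: 23 + 38 + 35 + 2 = 98.
Main diagonal: 32 + 47 + 17 + 2 = 98.
Anti-diagonal: 23 + 8 + 26 + 41 = 98.
All lines sum to 98.

Yes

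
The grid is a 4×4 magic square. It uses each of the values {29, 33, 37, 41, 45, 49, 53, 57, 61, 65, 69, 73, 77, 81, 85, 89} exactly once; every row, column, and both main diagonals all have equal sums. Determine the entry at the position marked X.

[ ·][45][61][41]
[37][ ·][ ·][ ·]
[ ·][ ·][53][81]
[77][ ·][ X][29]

The 16 entries sum to 944, so each line sums to 944/4 = 236.
Using row 1: 45 + 61 + 41 + ? → (1,1) = 236 − 147 = 89.
Using column 1: 89 + 37 + 77 + ? → (3,1) = 236 − 203 = 33.
Using column 4: 41 + 81 + 29 + ? → (2,4) = 236 − 151 = 85.
Using main diagonal: 89 + 53 + 29 + ? → (2,2) = 236 − 171 = 65.
Using row 2: 37 + 65 + 85 + ? → (2,3) = 236 − 187 = 49.
Row 3 must total 236; the given cells sum to 167, so (3,2) = 69.
The remaining cell in column 2 is (4,2) = 236 − 179 = 57.
The remaining cell in column 3 is (4,3) = 236 − 163 = 73.

73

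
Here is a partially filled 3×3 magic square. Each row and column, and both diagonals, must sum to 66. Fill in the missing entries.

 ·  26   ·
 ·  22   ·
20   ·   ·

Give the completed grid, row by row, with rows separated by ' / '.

16 26 24 / 30 22 14 / 20 18 28

Column 2 needs 66; the known cells sum to 48, so (3,2) = 18.
Using anti-diagonal: 22 + 20 + ? → (1,3) = 66 − 42 = 24.
From row 1, 66 − (26 + 24) gives (1,1) = 16.
Row 3: 20 + 18 + ? = 66, so (3,3) = 28.
Column 1 needs 66; the known cells sum to 36, so (2,1) = 30.
The remaining cell in column 3 is (2,3) = 66 − 52 = 14.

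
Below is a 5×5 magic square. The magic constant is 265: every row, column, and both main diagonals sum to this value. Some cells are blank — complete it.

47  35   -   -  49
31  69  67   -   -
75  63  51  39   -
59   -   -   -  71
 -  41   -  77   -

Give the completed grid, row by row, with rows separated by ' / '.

Row 3: 75 + 63 + 51 + 39 + ? = 265, so (3,5) = 37.
Column 1: 47 + 31 + 75 + 59 + ? = 265, so (5,1) = 53.
Column 2: 35 + 69 + 63 + 41 + ? = 265, so (4,2) = 57.
Using anti-diagonal: 49 + 51 + 57 + 53 + ? → (2,4) = 265 − 210 = 55.
Row 2 needs 265; the known cells sum to 222, so (2,5) = 43.
The remaining cell in column 5 is (5,5) = 265 − 200 = 65.
Main diagonal needs 265; the known cells sum to 232, so (4,4) = 33.
Using row 4: 59 + 57 + 33 + 71 + ? → (4,3) = 265 − 220 = 45.
Row 5: 53 + 41 + 77 + 65 + ? = 265, so (5,3) = 29.
From column 3, 265 − (67 + 51 + 45 + 29) gives (1,3) = 73.
Column 4 must total 265; the given cells sum to 204, so (1,4) = 61.

47 35 73 61 49 / 31 69 67 55 43 / 75 63 51 39 37 / 59 57 45 33 71 / 53 41 29 77 65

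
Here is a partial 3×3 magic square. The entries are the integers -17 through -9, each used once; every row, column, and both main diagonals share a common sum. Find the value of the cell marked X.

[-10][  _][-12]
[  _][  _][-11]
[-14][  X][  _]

-9

The entries are -17 through -9, which sum to -117, so each line sums to -117/3 = -39.
Row 1 needs -39; the known cells sum to -22, so (1,2) = -17.
From column 1, -39 − (-10 + (-14)) gives (2,1) = -15.
Column 3 needs -39; the known cells sum to -23, so (3,3) = -16.
From main diagonal, -39 − (-10 + (-16)) gives (2,2) = -13.
From row 3, -39 − (-14 + (-16)) gives (3,2) = -9.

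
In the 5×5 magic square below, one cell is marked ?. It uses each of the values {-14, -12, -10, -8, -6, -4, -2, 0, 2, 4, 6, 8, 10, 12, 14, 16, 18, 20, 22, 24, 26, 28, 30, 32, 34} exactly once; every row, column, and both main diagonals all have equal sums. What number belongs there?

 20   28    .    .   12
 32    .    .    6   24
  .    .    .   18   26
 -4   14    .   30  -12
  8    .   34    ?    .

-8

The 25 entries sum to 250, so each line sums to 250/5 = 50.
The remaining cell in row 4 is (4,3) = 50 − 28 = 22.
Column 1 needs 50; the known cells sum to 56, so (3,1) = -6.
Using column 5: 12 + 24 + 26 + (-12) + ? → (5,5) = 50 − 50 = 0.
Anti-diagonal: 12 + 6 + 14 + 8 + ? = 50, so (3,3) = 10.
Using row 3: -6 + 10 + 18 + 26 + ? → (3,2) = 50 − 48 = 2.
Main diagonal: 20 + 10 + 30 + 0 + ? = 50, so (2,2) = -10.
Row 2 must total 50; the given cells sum to 52, so (2,3) = -2.
Column 2 needs 50; the known cells sum to 34, so (5,2) = 16.
Column 3 needs 50; the known cells sum to 64, so (1,3) = -14.
Row 1 needs 50; the known cells sum to 46, so (1,4) = 4.
From row 5, 50 − (8 + 16 + 34 + 0) gives (5,4) = -8.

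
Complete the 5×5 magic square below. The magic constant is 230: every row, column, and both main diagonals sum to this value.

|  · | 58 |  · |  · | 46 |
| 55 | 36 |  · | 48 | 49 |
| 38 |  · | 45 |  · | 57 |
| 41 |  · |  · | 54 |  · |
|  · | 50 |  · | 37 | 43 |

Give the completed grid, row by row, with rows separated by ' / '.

52 58 34 40 46 / 55 36 42 48 49 / 38 39 45 51 57 / 41 47 53 54 35 / 44 50 56 37 43

Using row 2: 55 + 36 + 48 + 49 + ? → (2,3) = 230 − 188 = 42.
Using column 5: 46 + 49 + 57 + 43 + ? → (4,5) = 230 − 195 = 35.
Main diagonal needs 230; the known cells sum to 178, so (1,1) = 52.
Column 1 needs 230; the known cells sum to 186, so (5,1) = 44.
Anti-diagonal: 46 + 48 + 45 + 44 + ? = 230, so (4,2) = 47.
Row 4 needs 230; the known cells sum to 177, so (4,3) = 53.
From row 5, 230 − (44 + 50 + 37 + 43) gives (5,3) = 56.
Column 2 needs 230; the known cells sum to 191, so (3,2) = 39.
From column 3, 230 − (42 + 45 + 53 + 56) gives (1,3) = 34.
Row 1 needs 230; the known cells sum to 190, so (1,4) = 40.
Using row 3: 38 + 39 + 45 + 57 + ? → (3,4) = 230 − 179 = 51.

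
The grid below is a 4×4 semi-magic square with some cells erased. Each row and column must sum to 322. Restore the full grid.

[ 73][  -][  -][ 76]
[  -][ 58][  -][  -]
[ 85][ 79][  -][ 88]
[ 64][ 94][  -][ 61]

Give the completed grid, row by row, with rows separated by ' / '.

From row 3, 322 − (85 + 79 + 88) gives (3,3) = 70.
Row 4 must total 322; the given cells sum to 219, so (4,3) = 103.
Column 1: 73 + 85 + 64 + ? = 322, so (2,1) = 100.
Column 2: 58 + 79 + 94 + ? = 322, so (1,2) = 91.
The remaining cell in column 4 is (2,4) = 322 − 225 = 97.
From row 1, 322 − (73 + 91 + 76) gives (1,3) = 82.
Row 2 needs 322; the known cells sum to 255, so (2,3) = 67.

73 91 82 76 / 100 58 67 97 / 85 79 70 88 / 64 94 103 61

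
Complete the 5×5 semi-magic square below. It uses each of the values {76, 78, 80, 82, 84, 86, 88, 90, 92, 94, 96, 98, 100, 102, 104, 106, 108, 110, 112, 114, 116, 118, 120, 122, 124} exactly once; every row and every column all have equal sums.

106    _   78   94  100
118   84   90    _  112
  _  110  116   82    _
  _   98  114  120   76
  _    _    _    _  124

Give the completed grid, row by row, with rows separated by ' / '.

106 122 78 94 100 / 118 84 90 96 112 / 104 110 116 82 88 / 92 98 114 120 76 / 80 86 102 108 124

The 25 entries sum to 2500, so each line sums to 2500/5 = 500.
Row 1 needs 500; the known cells sum to 378, so (1,2) = 122.
The remaining cell in row 2 is (2,4) = 500 − 404 = 96.
From row 4, 500 − (98 + 114 + 120 + 76) gives (4,1) = 92.
From column 2, 500 − (122 + 84 + 110 + 98) gives (5,2) = 86.
Column 3 must total 500; the given cells sum to 398, so (5,3) = 102.
Column 4 must total 500; the given cells sum to 392, so (5,4) = 108.
From column 5, 500 − (100 + 112 + 76 + 124) gives (3,5) = 88.
Row 3 must total 500; the given cells sum to 396, so (3,1) = 104.
Row 5 must total 500; the given cells sum to 420, so (5,1) = 80.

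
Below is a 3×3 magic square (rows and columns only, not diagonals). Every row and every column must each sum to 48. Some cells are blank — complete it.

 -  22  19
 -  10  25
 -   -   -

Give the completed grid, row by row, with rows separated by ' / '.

Row 1: 22 + 19 + ? = 48, so (1,1) = 7.
Using row 2: 10 + 25 + ? → (2,1) = 48 − 35 = 13.
Column 1 needs 48; the known cells sum to 20, so (3,1) = 28.
Column 2 must total 48; the given cells sum to 32, so (3,2) = 16.
From column 3, 48 − (19 + 25) gives (3,3) = 4.

7 22 19 / 13 10 25 / 28 16 4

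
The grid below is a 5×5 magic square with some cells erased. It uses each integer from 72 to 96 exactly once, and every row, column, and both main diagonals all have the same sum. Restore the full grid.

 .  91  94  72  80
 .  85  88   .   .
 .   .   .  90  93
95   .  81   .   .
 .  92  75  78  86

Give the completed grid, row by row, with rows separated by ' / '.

The entries are 72 through 96, which sum to 2100, so each line sums to 2100/5 = 420.
Using row 1: 91 + 94 + 72 + 80 + ? → (1,1) = 420 − 337 = 83.
The remaining cell in row 5 is (5,1) = 420 − 331 = 89.
Using column 3: 94 + 88 + 81 + 75 + ? → (3,3) = 420 − 338 = 82.
Main diagonal must total 420; the given cells sum to 336, so (4,4) = 84.
Column 4 needs 420; the known cells sum to 324, so (2,4) = 96.
Anti-diagonal must total 420; the given cells sum to 347, so (4,2) = 73.
Row 4: 95 + 73 + 81 + 84 + ? = 420, so (4,5) = 87.
Column 2: 91 + 85 + 73 + 92 + ? = 420, so (3,2) = 79.
Column 5 must total 420; the given cells sum to 346, so (2,5) = 74.
The remaining cell in row 2 is (2,1) = 420 − 343 = 77.
Row 3 needs 420; the known cells sum to 344, so (3,1) = 76.

83 91 94 72 80 / 77 85 88 96 74 / 76 79 82 90 93 / 95 73 81 84 87 / 89 92 75 78 86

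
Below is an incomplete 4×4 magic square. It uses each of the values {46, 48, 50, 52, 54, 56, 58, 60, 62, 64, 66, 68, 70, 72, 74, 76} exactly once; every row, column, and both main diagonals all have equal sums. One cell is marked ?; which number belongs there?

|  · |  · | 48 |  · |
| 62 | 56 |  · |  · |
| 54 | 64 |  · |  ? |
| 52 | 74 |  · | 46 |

The 16 entries sum to 976, so each line sums to 976/4 = 244.
Row 4: 52 + 74 + 46 + ? = 244, so (4,3) = 72.
Column 1 needs 244; the known cells sum to 168, so (1,1) = 76.
Column 2 needs 244; the known cells sum to 194, so (1,2) = 50.
Main diagonal needs 244; the known cells sum to 178, so (3,3) = 66.
Row 1 must total 244; the given cells sum to 174, so (1,4) = 70.
Row 3: 54 + 64 + 66 + ? = 244, so (3,4) = 60.

60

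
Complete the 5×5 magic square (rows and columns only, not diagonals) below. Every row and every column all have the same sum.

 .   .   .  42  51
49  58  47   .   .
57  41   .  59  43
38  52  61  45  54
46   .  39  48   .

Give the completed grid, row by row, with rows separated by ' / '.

60 44 53 42 51 / 49 58 47 56 40 / 57 41 50 59 43 / 38 52 61 45 54 / 46 55 39 48 62

Row 4 is already complete: 38 + 52 + 61 + 45 + 54 = 250, so that is the magic constant.
From row 3, 250 − (57 + 41 + 59 + 43) gives (3,3) = 50.
From column 1, 250 − (49 + 57 + 38 + 46) gives (1,1) = 60.
Column 3 needs 250; the known cells sum to 197, so (1,3) = 53.
From column 4, 250 − (42 + 59 + 45 + 48) gives (2,4) = 56.
Row 1: 60 + 53 + 42 + 51 + ? = 250, so (1,2) = 44.
Using row 2: 49 + 58 + 47 + 56 + ? → (2,5) = 250 − 210 = 40.
The remaining cell in column 2 is (5,2) = 250 − 195 = 55.
From column 5, 250 − (51 + 40 + 43 + 54) gives (5,5) = 62.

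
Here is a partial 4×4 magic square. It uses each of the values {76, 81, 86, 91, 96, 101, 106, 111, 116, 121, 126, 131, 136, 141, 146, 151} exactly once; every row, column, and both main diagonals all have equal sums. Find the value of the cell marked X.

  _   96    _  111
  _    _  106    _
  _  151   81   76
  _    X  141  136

91

The 16 entries sum to 1816, so each line sums to 1816/4 = 454.
Row 3: 151 + 81 + 76 + ? = 454, so (3,1) = 146.
Column 3: 106 + 81 + 141 + ? = 454, so (1,3) = 126.
Column 4: 111 + 76 + 136 + ? = 454, so (2,4) = 131.
Using anti-diagonal: 111 + 106 + 151 + ? → (4,1) = 454 − 368 = 86.
Using row 1: 96 + 126 + 111 + ? → (1,1) = 454 − 333 = 121.
From row 4, 454 − (86 + 141 + 136) gives (4,2) = 91.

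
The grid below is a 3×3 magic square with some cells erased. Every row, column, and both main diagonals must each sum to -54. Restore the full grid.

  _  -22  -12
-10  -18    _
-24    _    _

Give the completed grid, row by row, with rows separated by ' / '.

The remaining cell in row 1 is (1,1) = -54 − (-34) = -20.
Row 2 needs -54; the known cells sum to -28, so (2,3) = -26.
From column 2, -54 − (-22 + (-18)) gives (3,2) = -14.
From column 3, -54 − (-12 + (-26)) gives (3,3) = -16.

-20 -22 -12 / -10 -18 -26 / -24 -14 -16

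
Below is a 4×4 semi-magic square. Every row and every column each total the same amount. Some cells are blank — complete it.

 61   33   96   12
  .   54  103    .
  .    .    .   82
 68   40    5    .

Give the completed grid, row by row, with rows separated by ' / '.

Row 1 is already complete: 61 + 33 + 96 + 12 = 202, so that is the magic constant.
Using row 4: 68 + 40 + 5 + ? → (4,4) = 202 − 113 = 89.
Column 2: 33 + 54 + 40 + ? = 202, so (3,2) = 75.
Column 3 needs 202; the known cells sum to 204, so (3,3) = -2.
Using column 4: 12 + 82 + 89 + ? → (2,4) = 202 − 183 = 19.
The remaining cell in row 2 is (2,1) = 202 − 176 = 26.
Row 3 must total 202; the given cells sum to 155, so (3,1) = 47.

61 33 96 12 / 26 54 103 19 / 47 75 -2 82 / 68 40 5 89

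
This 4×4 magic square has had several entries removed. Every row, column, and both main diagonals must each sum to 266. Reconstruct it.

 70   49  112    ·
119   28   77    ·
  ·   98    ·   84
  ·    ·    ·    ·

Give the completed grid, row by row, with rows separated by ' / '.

Row 1 must total 266; the given cells sum to 231, so (1,4) = 35.
Row 2 needs 266; the known cells sum to 224, so (2,4) = 42.
Column 2 must total 266; the given cells sum to 175, so (4,2) = 91.
Column 4 needs 266; the known cells sum to 161, so (4,4) = 105.
Main diagonal must total 266; the given cells sum to 203, so (3,3) = 63.
Anti-diagonal must total 266; the given cells sum to 210, so (4,1) = 56.
Row 3 must total 266; the given cells sum to 245, so (3,1) = 21.
The remaining cell in row 4 is (4,3) = 266 − 252 = 14.

70 49 112 35 / 119 28 77 42 / 21 98 63 84 / 56 91 14 105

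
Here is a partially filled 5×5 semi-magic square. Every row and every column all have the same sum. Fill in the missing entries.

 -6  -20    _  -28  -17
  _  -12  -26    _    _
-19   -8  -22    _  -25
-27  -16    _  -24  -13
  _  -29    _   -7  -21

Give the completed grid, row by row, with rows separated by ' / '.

-6 -20 -14 -28 -17 / -23 -12 -26 -15 -9 / -19 -8 -22 -11 -25 / -27 -16 -5 -24 -13 / -10 -29 -18 -7 -21

Column 2 is already complete: -20 + -12 + -8 + -16 + -29 = -85, so that is the magic constant.
Row 1: -6 + (-20) + (-28) + (-17) + ? = -85, so (1,3) = -14.
From row 3, -85 − (-19 + (-8) + (-22) + (-25)) gives (3,4) = -11.
Row 4 must total -85; the given cells sum to -80, so (4,3) = -5.
Column 3 needs -85; the known cells sum to -67, so (5,3) = -18.
Using column 4: -28 + (-11) + (-24) + (-7) + ? → (2,4) = -85 − (-70) = -15.
From column 5, -85 − (-17 + (-25) + (-13) + (-21)) gives (2,5) = -9.
Row 2: -12 + (-26) + (-15) + (-9) + ? = -85, so (2,1) = -23.
Row 5 needs -85; the known cells sum to -75, so (5,1) = -10.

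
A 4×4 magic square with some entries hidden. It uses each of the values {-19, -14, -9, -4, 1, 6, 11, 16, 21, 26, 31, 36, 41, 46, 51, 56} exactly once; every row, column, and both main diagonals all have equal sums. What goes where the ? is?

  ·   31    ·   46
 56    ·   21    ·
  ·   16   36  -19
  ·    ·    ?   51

The 16 entries sum to 296, so each line sums to 296/4 = 74.
The remaining cell in row 3 is (3,1) = 74 − 33 = 41.
From column 4, 74 − (46 + (-19) + 51) gives (2,4) = -4.
Using anti-diagonal: 46 + 21 + 16 + ? → (4,1) = 74 − 83 = -9.
From row 2, 74 − (56 + 21 + (-4)) gives (2,2) = 1.
The remaining cell in column 1 is (1,1) = 74 − 88 = -14.
Column 2 must total 74; the given cells sum to 48, so (4,2) = 26.
Using row 1: -14 + 31 + 46 + ? → (1,3) = 74 − 63 = 11.
The remaining cell in row 4 is (4,3) = 74 − 68 = 6.

6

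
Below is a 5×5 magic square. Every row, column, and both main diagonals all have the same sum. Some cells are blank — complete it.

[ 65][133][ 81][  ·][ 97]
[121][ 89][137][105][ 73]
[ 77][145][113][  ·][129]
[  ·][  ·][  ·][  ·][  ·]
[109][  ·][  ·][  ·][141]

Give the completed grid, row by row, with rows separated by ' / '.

Row 2 is already complete: 121 + 89 + 137 + 105 + 73 = 525, so that is the magic constant.
Row 1: 65 + 133 + 81 + 97 + ? = 525, so (1,4) = 149.
From row 3, 525 − (77 + 145 + 113 + 129) gives (3,4) = 61.
Column 1 needs 525; the known cells sum to 372, so (4,1) = 153.
The remaining cell in column 5 is (4,5) = 525 − 440 = 85.
Using main diagonal: 65 + 89 + 113 + 141 + ? → (4,4) = 525 − 408 = 117.
From anti-diagonal, 525 − (97 + 105 + 113 + 109) gives (4,2) = 101.
Using row 4: 153 + 101 + 117 + 85 + ? → (4,3) = 525 − 456 = 69.
Column 2 needs 525; the known cells sum to 468, so (5,2) = 57.
Using column 3: 81 + 137 + 113 + 69 + ? → (5,3) = 525 − 400 = 125.
The remaining cell in column 4 is (5,4) = 525 − 432 = 93.

65 133 81 149 97 / 121 89 137 105 73 / 77 145 113 61 129 / 153 101 69 117 85 / 109 57 125 93 141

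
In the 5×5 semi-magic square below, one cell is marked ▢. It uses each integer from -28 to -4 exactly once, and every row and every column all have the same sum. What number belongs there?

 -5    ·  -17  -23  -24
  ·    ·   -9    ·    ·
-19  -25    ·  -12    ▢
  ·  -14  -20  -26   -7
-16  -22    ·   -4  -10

The entries are -28 through -4, which sum to -400, so each line sums to -400/5 = -80.
Row 1 must total -80; the given cells sum to -69, so (1,2) = -11.
The remaining cell in row 4 is (4,1) = -80 − (-67) = -13.
Row 5: -16 + (-22) + (-4) + (-10) + ? = -80, so (5,3) = -28.
The remaining cell in column 1 is (2,1) = -80 − (-53) = -27.
Column 2: -11 + (-25) + (-14) + (-22) + ? = -80, so (2,2) = -8.
Column 3 needs -80; the known cells sum to -74, so (3,3) = -6.
Column 4 needs -80; the known cells sum to -65, so (2,4) = -15.
Row 2 needs -80; the known cells sum to -59, so (2,5) = -21.
Row 3 needs -80; the known cells sum to -62, so (3,5) = -18.

-18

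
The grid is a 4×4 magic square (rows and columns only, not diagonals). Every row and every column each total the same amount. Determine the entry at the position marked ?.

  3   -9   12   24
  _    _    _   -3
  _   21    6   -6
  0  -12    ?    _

Row 1 is complete and sums to 30; that is the magic constant.
The remaining cell in row 3 is (3,1) = 30 − 21 = 9.
The remaining cell in column 1 is (2,1) = 30 − 12 = 18.
Column 2: -9 + 21 + (-12) + ? = 30, so (2,2) = 30.
Column 4: 24 + (-3) + (-6) + ? = 30, so (4,4) = 15.
Row 2: 18 + 30 + (-3) + ? = 30, so (2,3) = -15.
The remaining cell in row 4 is (4,3) = 30 − 3 = 27.

27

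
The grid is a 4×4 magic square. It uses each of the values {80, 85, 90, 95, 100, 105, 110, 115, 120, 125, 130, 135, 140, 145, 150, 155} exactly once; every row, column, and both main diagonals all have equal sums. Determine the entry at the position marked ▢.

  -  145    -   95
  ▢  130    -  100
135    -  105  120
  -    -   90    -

The 16 entries sum to 1880, so each line sums to 1880/4 = 470.
The remaining cell in row 3 is (3,2) = 470 − 360 = 110.
Column 2: 145 + 130 + 110 + ? = 470, so (4,2) = 85.
The remaining cell in column 4 is (4,4) = 470 − 315 = 155.
The remaining cell in main diagonal is (1,1) = 470 − 390 = 80.
Row 1 needs 470; the known cells sum to 320, so (1,3) = 150.
The remaining cell in row 4 is (4,1) = 470 − 330 = 140.
Column 1: 80 + 135 + 140 + ? = 470, so (2,1) = 115.

115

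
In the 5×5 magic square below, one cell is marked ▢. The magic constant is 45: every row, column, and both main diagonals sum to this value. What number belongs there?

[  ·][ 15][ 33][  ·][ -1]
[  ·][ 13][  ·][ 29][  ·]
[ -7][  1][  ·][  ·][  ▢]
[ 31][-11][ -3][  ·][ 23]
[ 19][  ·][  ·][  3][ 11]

Row 4 must total 45; the given cells sum to 40, so (4,4) = 5.
Column 2: 15 + 13 + 1 + (-11) + ? = 45, so (5,2) = 27.
From anti-diagonal, 45 − (-1 + 29 + (-11) + 19) gives (3,3) = 9.
Row 5 needs 45; the known cells sum to 60, so (5,3) = -15.
Column 3 needs 45; the known cells sum to 24, so (2,3) = 21.
The remaining cell in main diagonal is (1,1) = 45 − 38 = 7.
Row 1 must total 45; the given cells sum to 54, so (1,4) = -9.
From column 1, 45 − (7 + (-7) + 31 + 19) gives (2,1) = -5.
Using column 4: -9 + 29 + 5 + 3 + ? → (3,4) = 45 − 28 = 17.
From row 2, 45 − (-5 + 13 + 21 + 29) gives (2,5) = -13.
Row 3 must total 45; the given cells sum to 20, so (3,5) = 25.

25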